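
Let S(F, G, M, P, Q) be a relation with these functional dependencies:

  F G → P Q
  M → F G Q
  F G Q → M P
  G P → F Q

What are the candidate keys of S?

(M), (F, G), (G, P)

{M}⁺: M→FGQ adds F, G, Q; FGQ→MP adds P → {F, G, M, P, Q}.
{F, G}⁺: FG→PQ adds P, Q; FGQ→MP adds M → {F, G, M, P, Q}. Minimal: {G}⁺ = {G}; {F}⁺ = {F} — none reach the full schema.
{G, P}⁺: GP→FQ adds F, Q; FGQ→MP adds M → {F, G, M, P, Q}. Minimal: {P}⁺ = {P}; {G}⁺ = {G} — none reach the full schema.
Any other superkey contains one of these as a subset, so there are no further candidate keys.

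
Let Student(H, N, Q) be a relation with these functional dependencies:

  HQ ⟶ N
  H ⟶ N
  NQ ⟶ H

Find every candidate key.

{H, Q}⁺: HQ→N adds N → {H, N, Q}.
{N, Q}⁺: NQ→H adds H → {H, N, Q}.
Any other superkey contains one of these as a subset, so there are no further candidate keys.

(H, Q), (N, Q)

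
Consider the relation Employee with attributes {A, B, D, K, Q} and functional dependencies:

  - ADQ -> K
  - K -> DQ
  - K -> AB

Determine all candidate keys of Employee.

(K); (A, D, Q)

{K}⁺: K→DQ adds D, Q; K→AB adds A, B → {A, B, D, K, Q}.
{A, D, Q}⁺: ADQ→K adds K; K→AB adds B → {A, B, D, K, Q}. Minimal: {D, Q}⁺ = {D, Q}; {A, Q}⁺ = {A, Q}; {A, D}⁺ = {A, D} — none reach the full schema.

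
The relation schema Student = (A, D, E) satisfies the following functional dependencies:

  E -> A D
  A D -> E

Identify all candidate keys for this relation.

{E}, {A, D}

{E}⁺: E→AD adds A, D → {A, D, E}.
{A, D}⁺: AD→E adds E → {A, D, E}. Minimal: {D}⁺ = {D}; {A}⁺ = {A} — none reach the full schema.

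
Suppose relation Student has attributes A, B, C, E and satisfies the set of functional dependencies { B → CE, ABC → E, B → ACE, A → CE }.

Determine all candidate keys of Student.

Attribute B never appears on the right-hand side of any dependency, so B must belong to every candidate key.
{B}⁺ = {A, B, C, E}, which is all of the schema, so {B} is the only candidate key.

B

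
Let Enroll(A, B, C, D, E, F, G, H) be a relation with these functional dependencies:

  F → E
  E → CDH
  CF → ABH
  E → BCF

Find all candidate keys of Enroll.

{E, G}; {F, G}

Attribute G never appears on the right-hand side of any dependency, so G must belong to every candidate key.
{G}⁺ = {G}, which is not all of the schema, so we must add further attributes.
{E, G}⁺: E→CDH adds C, D, H; E→BCF adds B, F; CF→ABH adds A → {A, B, C, D, E, F, G, H}. Minimal: {G}⁺ = {G}; {E}⁺ = {A, B, C, D, E, F, H} — none reach the full schema.
{F, G}⁺: F→E adds E; E→CDH adds C, D, H; CF→ABH adds A, B → {A, B, C, D, E, F, G, H}. Minimal: {G}⁺ = {G}; {F}⁺ = {A, B, C, D, E, F, H} — none reach the full schema.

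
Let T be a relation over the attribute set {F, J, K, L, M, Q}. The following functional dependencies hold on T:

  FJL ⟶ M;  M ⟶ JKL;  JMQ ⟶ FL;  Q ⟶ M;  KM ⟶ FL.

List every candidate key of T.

{Q}

Attribute Q never appears on the right-hand side of any dependency, so Q must belong to every candidate key.
{Q}⁺ = {F, J, K, L, M, Q}, which is all of the schema, so {Q} is the only candidate key.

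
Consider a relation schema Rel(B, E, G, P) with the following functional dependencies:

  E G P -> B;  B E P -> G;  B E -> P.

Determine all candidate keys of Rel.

Attribute E never appears on the right-hand side of any dependency, so E must belong to every candidate key.
{E}⁺ = {E}, which is not all of the schema, so we must add further attributes.
{B, E}⁺: BE→P adds P; BEP→G adds G → {B, E, G, P}.
{E, G, P}⁺: EGP→B adds B → {B, E, G, P}.
Any other superkey contains one of these as a subset, so there are no further candidate keys.

(B, E); (E, G, P)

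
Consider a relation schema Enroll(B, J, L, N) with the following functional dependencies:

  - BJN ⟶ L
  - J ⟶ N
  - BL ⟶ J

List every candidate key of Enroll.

Attribute B never appears on the right-hand side of any dependency, so B must belong to every candidate key.
{B}⁺ = {B}, which is not all of the schema, so we must add further attributes.
{B, J}⁺: J→N adds N; BJN→L adds L → {B, J, L, N}.
{B, L}⁺: BL→J adds J; J→N adds N → {B, J, L, N}.

{B, J}, {B, L}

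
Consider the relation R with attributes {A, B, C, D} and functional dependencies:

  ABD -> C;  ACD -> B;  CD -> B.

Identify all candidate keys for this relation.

{A, B, D}, {A, C, D}

Attributes A, D never appear on any right-hand side, so every candidate key must contain {A, D}.
{A, D}⁺ = {A, D}, which is not all of the schema, so we must add further attributes.
{A, B, D}⁺: ABD→C adds C → {A, B, C, D}. Minimal: {B, D}⁺ = {B, D}; {A, D}⁺ = {A, D}; {A, B}⁺ = {A, B} — none reach the full schema.
{A, C, D}⁺: ACD→B adds B → {A, B, C, D}. Minimal: {C, D}⁺ = {B, C, D}; {A, D}⁺ = {A, D}; {A, C}⁺ = {A, C} — none reach the full schema.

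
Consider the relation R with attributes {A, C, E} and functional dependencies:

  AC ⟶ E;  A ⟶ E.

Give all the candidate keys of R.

{A, C}

Attributes A, C never appear on any right-hand side, so every candidate key must contain {A, C}.
{A, C}⁺ = {A, C, E}, which is all of the schema, so {A, C} is the only candidate key.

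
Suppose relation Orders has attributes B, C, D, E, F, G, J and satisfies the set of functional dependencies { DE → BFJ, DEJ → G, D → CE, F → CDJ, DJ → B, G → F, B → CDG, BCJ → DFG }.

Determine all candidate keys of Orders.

(B); (D); (F); (G)

{B}⁺: B→CDG adds C, D, G; D→CE adds E; G→F adds F; DE→BFJ adds J → {B, C, D, E, F, G, J}.
{D}⁺: D→CE adds C, E; DE→BFJ adds B, F, J; DEJ→G adds G → {B, C, D, E, F, G, J}.
{F}⁺: F→CDJ adds C, D, J; DJ→B adds B; B→CDG adds G; D→CE adds E → {B, C, D, E, F, G, J}.
{G}⁺: G→F adds F; F→CDJ adds C, D, J; DJ→B adds B; D→CE adds E → {B, C, D, E, F, G, J}.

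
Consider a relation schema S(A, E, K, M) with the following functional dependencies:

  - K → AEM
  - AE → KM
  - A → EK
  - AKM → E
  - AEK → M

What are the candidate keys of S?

{A}, {K}

{A}⁺: A→EK adds E, K; AEK→M adds M → {A, E, K, M}.
{K}⁺: K→AEM adds A, E, M → {A, E, K, M}.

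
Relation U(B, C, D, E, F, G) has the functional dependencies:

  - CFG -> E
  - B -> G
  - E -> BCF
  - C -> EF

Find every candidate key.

{C, D}, {D, E}

Attribute D never appears on the right-hand side of any dependency, so D must belong to every candidate key.
{D}⁺ = {D}, which is not all of the schema, so we must add further attributes.
{C, D}⁺: C→EF adds E, F; E→BCF adds B; B→G adds G → {B, C, D, E, F, G}.
{D, E}⁺: E→BCF adds B, C, F; B→G adds G → {B, C, D, E, F, G}.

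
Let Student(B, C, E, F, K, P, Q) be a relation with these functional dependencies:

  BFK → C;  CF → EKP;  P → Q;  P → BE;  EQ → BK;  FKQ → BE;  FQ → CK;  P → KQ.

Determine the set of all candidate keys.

CF, FP, FQ, BFK

Attribute F never appears on the right-hand side of any dependency, so F must belong to every candidate key.
{F}⁺ = {F}, which is not all of the schema, so we must add further attributes.
{C, F}⁺: CF→EKP adds E, K, P; P→Q adds Q; P→BE adds B → {B, C, E, F, K, P, Q}. Minimal: {F}⁺ = {F}; {C}⁺ = {C} — none reach the full schema.
{F, P}⁺: P→Q adds Q; P→BE adds B, E; EQ→BK adds K; FQ→CK adds C → {B, C, E, F, K, P, Q}. Minimal: {P}⁺ = {B, E, K, P, Q}; {F}⁺ = {F} — none reach the full schema.
{F, Q}⁺: FQ→CK adds C, K; CF→EKP adds E, P; P→BE adds B → {B, C, E, F, K, P, Q}. Minimal: {Q}⁺ = {Q}; {F}⁺ = {F} — none reach the full schema.
{B, F, K}⁺: BFK→C adds C; CF→EKP adds E, P; P→Q adds Q → {B, C, E, F, K, P, Q}. Minimal: {F, K}⁺ = {F, K}; {B, K}⁺ = {B, K}; {B, F}⁺ = {B, F} — none reach the full schema.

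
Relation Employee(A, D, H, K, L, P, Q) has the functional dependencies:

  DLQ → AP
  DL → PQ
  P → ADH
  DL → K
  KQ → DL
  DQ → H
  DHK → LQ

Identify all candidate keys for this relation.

(D, L), (K, P), (K, Q), (L, P), (D, H, K)

{D, L}⁺: DL→PQ adds P, Q; P→ADH adds A, H; DL→K adds K → {A, D, H, K, L, P, Q}. Minimal: {L}⁺ = {L}; {D}⁺ = {D} — none reach the full schema.
{K, P}⁺: P→ADH adds A, D, H; DHK→LQ adds L, Q → {A, D, H, K, L, P, Q}. Minimal: {P}⁺ = {A, D, H, P}; {K}⁺ = {K} — none reach the full schema.
{K, Q}⁺: KQ→DL adds D, L; DQ→H adds H; DLQ→AP adds A, P → {A, D, H, K, L, P, Q}. Minimal: {Q}⁺ = {Q}; {K}⁺ = {K} — none reach the full schema.
{L, P}⁺: P→ADH adds A, D, H; DL→K adds K; DHK→LQ adds Q → {A, D, H, K, L, P, Q}. Minimal: {P}⁺ = {A, D, H, P}; {L}⁺ = {L} — none reach the full schema.
{D, H, K}⁺: DHK→LQ adds L, Q; DLQ→AP adds A, P → {A, D, H, K, L, P, Q}. Minimal: {H, K}⁺ = {H, K}; {D, K}⁺ = {D, K}; {D, H}⁺ = {D, H} — none reach the full schema.
Any other superkey contains one of these as a subset, so there are no further candidate keys.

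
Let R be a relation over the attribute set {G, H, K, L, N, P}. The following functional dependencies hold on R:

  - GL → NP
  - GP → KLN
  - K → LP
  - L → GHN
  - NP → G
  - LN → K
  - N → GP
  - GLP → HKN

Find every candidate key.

{K}⁺: K→LP adds L, P; L→GHN adds G, H, N → {G, H, K, L, N, P}.
{L}⁺: L→GHN adds G, H, N; LN→K adds K; N→GP adds P → {G, H, K, L, N, P}.
{N}⁺: N→GP adds G, P; GP→KLN adds K, L; L→GHN adds H → {G, H, K, L, N, P}.
{G, P}⁺: GP→KLN adds K, L, N; L→GHN adds H → {G, H, K, L, N, P}. Minimal: {P}⁺ = {P}; {G}⁺ = {G} — none reach the full schema.
Any other superkey contains one of these as a subset, so there are no further candidate keys.

K, L, N, GP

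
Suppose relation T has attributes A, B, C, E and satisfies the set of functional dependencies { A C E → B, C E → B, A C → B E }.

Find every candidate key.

Attributes A, C never appear on any right-hand side, so every candidate key must contain {A, C}.
{A, C}⁺ = {A, B, C, E}, which is all of the schema, so {A, C} is the only candidate key.

AC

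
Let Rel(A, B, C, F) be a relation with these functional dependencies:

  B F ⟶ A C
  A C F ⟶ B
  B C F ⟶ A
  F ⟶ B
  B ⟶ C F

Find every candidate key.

{B}⁺: B→CF adds C, F; BF→AC adds A → {A, B, C, F}.
{F}⁺: F→B adds B; B→CF adds C; BF→AC adds A → {A, B, C, F}.

B; F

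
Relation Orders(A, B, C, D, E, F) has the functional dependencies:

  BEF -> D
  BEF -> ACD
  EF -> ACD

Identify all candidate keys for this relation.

{B, E, F}

Attributes B, E, F never appear on any right-hand side, so every candidate key must contain {B, E, F}.
{B, E, F}⁺ = {A, B, C, D, E, F}, which is all of the schema, so {B, E, F} is the only candidate key.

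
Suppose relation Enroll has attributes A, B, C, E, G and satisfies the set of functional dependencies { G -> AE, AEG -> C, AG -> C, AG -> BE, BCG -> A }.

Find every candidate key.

Attribute G never appears on the right-hand side of any dependency, so G must belong to every candidate key.
{G}⁺ = {A, B, C, E, G}, which is all of the schema, so {G} is the only candidate key.

(G)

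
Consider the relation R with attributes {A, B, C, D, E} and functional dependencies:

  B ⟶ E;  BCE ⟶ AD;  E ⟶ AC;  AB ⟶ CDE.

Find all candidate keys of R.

Attribute B never appears on the right-hand side of any dependency, so B must belong to every candidate key.
{B}⁺ = {A, B, C, D, E}, which is all of the schema, so {B} is the only candidate key.

B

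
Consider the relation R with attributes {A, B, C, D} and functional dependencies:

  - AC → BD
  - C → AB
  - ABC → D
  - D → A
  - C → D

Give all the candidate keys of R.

C

Attribute C never appears on the right-hand side of any dependency, so C must belong to every candidate key.
{C}⁺ = {A, B, C, D}, which is all of the schema, so {C} is the only candidate key.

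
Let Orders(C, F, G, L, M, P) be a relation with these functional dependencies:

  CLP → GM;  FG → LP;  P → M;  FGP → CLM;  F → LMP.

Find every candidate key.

(C, F); (F, G)

Attribute F never appears on the right-hand side of any dependency, so F must belong to every candidate key.
{F}⁺ = {F, L, M, P}, which is not all of the schema, so we must add further attributes.
{C, F}⁺: F→LMP adds L, M, P; CLP→GM adds G → {C, F, G, L, M, P}. Minimal: {F}⁺ = {F, L, M, P}; {C}⁺ = {C} — none reach the full schema.
{F, G}⁺: FG→LP adds L, P; P→M adds M; FGP→CLM adds C → {C, F, G, L, M, P}. Minimal: {G}⁺ = {G}; {F}⁺ = {F, L, M, P} — none reach the full schema.
Any other superkey contains one of these as a subset, so there are no further candidate keys.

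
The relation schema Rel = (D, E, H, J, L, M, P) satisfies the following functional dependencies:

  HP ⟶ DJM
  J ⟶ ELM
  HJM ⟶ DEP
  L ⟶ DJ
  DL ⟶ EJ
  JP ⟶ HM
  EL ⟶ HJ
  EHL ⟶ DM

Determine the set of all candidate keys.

{J}⁺: J→ELM adds E, L, M; L→DJ adds D; EL→HJ adds H; HJM→DEP adds P → {D, E, H, J, L, M, P}.
{L}⁺: L→DJ adds D, J; DL→EJ adds E; EL→HJ adds H; EHL→DM adds M; HJM→DEP adds P → {D, E, H, J, L, M, P}.
{H, P}⁺: HP→DJM adds D, J, M; J→ELM adds E, L → {D, E, H, J, L, M, P}. Minimal: {P}⁺ = {P}; {H}⁺ = {H} — none reach the full schema.
Any other superkey contains one of these as a subset, so there are no further candidate keys.

(J), (L), (H, P)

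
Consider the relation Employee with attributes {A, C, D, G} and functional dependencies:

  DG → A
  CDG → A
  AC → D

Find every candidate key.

{A, C, G}, {C, D, G}

Attributes C, G never appear on any right-hand side, so every candidate key must contain {C, G}.
{C, G}⁺ = {C, G}, which is not all of the schema, so we must add further attributes.
{A, C, G}⁺: AC→D adds D → {A, C, D, G}. Minimal: {C, G}⁺ = {C, G}; {A, G}⁺ = {A, G}; {A, C}⁺ = {A, C, D} — none reach the full schema.
{C, D, G}⁺: DG→A adds A → {A, C, D, G}. Minimal: {D, G}⁺ = {A, D, G}; {C, G}⁺ = {C, G}; {C, D}⁺ = {C, D} — none reach the full schema.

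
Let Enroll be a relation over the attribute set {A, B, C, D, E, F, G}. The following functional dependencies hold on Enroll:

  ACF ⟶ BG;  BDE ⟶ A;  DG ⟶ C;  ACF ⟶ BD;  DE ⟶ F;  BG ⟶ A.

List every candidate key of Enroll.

Attribute E never appears on the right-hand side of any dependency, so E must belong to every candidate key.
{E}⁺ = {E}, which is not all of the schema, so we must add further attributes.
{A, C, D, E}⁺: DE→F adds F; ACF→BG adds B, G → {A, B, C, D, E, F, G}. Minimal: {C, D, E}⁺ = {C, D, E, F}; {A, D, E}⁺ = {A, D, E, F}; {A, C, E}⁺ = {A, C, E}; … — none reach the full schema.
{A, C, E, F}⁺: ACF→BG adds B, G; ACF→BD adds D → {A, B, C, D, E, F, G}. Minimal: {C, E, F}⁺ = {C, E, F}; {A, E, F}⁺ = {A, E, F}; {A, C, F}⁺ = {A, B, C, D, F, G}; … — none reach the full schema.
{A, D, E, G}⁺: DG→C adds C; DE→F adds F; ACF→BG adds B → {A, B, C, D, E, F, G}. Minimal: {D, E, G}⁺ = {C, D, E, F, G}; {A, E, G}⁺ = {A, E, G}; {A, D, G}⁺ = {A, C, D, G}; … — none reach the full schema.
{B, C, D, E}⁺: BDE→A adds A; DE→F adds F; ACF→BG adds G → {A, B, C, D, E, F, G}. Minimal: {C, D, E}⁺ = {C, D, E, F}; {B, D, E}⁺ = {A, B, D, E, F}; {B, C, E}⁺ = {B, C, E}; … — none reach the full schema.
{B, D, E, G}⁺: BDE→A adds A; DG→C adds C; DE→F adds F → {A, B, C, D, E, F, G}. Minimal: {D, E, G}⁺ = {C, D, E, F, G}; {B, E, G}⁺ = {A, B, E, G}; {B, D, G}⁺ = {A, B, C, D, G}; … — none reach the full schema.
{B, C, E, F, G}⁺: BG→A adds A; ACF→BD adds D → {A, B, C, D, E, F, G}. Minimal: {C, E, F, G}⁺ = {C, E, F, G}; {B, E, F, G}⁺ = {A, B, E, F, G}; {B, C, F, G}⁺ = {A, B, C, D, F, G}; … — none reach the full schema.
Any other superkey contains one of these as a subset, so there are no further candidate keys.

{A, C, D, E}; {A, C, E, F}; {A, D, E, G}; {B, C, D, E}; {B, D, E, G}; {B, C, E, F, G}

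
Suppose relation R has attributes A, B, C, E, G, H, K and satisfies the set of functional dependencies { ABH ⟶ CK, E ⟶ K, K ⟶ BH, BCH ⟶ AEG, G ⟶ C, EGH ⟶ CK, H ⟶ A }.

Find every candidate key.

{E}, {K}, {B, H}

{E}⁺: E→K adds K; K→BH adds B, H; H→A adds A; ABH→CK adds C; BCH→AEG adds G → {A, B, C, E, G, H, K}.
{K}⁺: K→BH adds B, H; H→A adds A; ABH→CK adds C; BCH→AEG adds E, G → {A, B, C, E, G, H, K}.
{B, H}⁺: H→A adds A; ABH→CK adds C, K; BCH→AEG adds E, G → {A, B, C, E, G, H, K}. Minimal: {H}⁺ = {A, H}; {B}⁺ = {B} — none reach the full schema.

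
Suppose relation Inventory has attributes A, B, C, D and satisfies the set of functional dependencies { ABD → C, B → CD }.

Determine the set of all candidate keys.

{A, B}⁺: B→CD adds C, D → {A, B, C, D}.

(A, B)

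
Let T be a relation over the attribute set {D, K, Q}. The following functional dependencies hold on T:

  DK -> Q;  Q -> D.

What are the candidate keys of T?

Attribute K never appears on the right-hand side of any dependency, so K must belong to every candidate key.
{K}⁺ = {K}, which is not all of the schema, so we must add further attributes.
{D, K}⁺: DK→Q adds Q → {D, K, Q}. Minimal: {K}⁺ = {K}; {D}⁺ = {D} — none reach the full schema.
{K, Q}⁺: Q→D adds D → {D, K, Q}. Minimal: {Q}⁺ = {D, Q}; {K}⁺ = {K} — none reach the full schema.

DK, KQ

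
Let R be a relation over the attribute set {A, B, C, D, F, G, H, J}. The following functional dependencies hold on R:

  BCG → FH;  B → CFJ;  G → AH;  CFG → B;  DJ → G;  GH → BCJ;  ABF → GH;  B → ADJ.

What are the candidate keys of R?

{B}⁺: B→CFJ adds C, F, J; B→ADJ adds A, D; DJ→G adds G; ABF→GH adds H → {A, B, C, D, F, G, H, J}.
{G}⁺: G→AH adds A, H; GH→BCJ adds B, C, J; B→ADJ adds D; BCG→FH adds F → {A, B, C, D, F, G, H, J}.
{D, J}⁺: DJ→G adds G; G→AH adds A, H; GH→BCJ adds B, C; BCG→FH adds F → {A, B, C, D, F, G, H, J}. Minimal: {J}⁺ = {J}; {D}⁺ = {D} — none reach the full schema.

{B}, {G}, {D, J}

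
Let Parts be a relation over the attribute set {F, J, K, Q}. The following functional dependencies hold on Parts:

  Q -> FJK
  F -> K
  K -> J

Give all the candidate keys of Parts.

Attribute Q never appears on the right-hand side of any dependency, so Q must belong to every candidate key.
{Q}⁺ = {F, J, K, Q}, which is all of the schema, so {Q} is the only candidate key.

(Q)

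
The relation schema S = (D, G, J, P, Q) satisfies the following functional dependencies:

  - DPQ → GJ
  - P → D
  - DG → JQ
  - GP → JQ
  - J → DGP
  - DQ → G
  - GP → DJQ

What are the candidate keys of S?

(J); (D, G); (D, Q); (G, P); (P, Q)

{J}⁺: J→DGP adds D, G, P; GP→DJQ adds Q → {D, G, J, P, Q}.
{D, G}⁺: DG→JQ adds J, Q; J→DGP adds P → {D, G, J, P, Q}. Minimal: {G}⁺ = {G}; {D}⁺ = {D} — none reach the full schema.
{D, Q}⁺: DQ→G adds G; DG→JQ adds J; J→DGP adds P → {D, G, J, P, Q}. Minimal: {Q}⁺ = {Q}; {D}⁺ = {D} — none reach the full schema.
{G, P}⁺: P→D adds D; DG→JQ adds J, Q → {D, G, J, P, Q}. Minimal: {P}⁺ = {D, P}; {G}⁺ = {G} — none reach the full schema.
{P, Q}⁺: P→D adds D; DQ→G adds G; GP→DJQ adds J → {D, G, J, P, Q}. Minimal: {Q}⁺ = {Q}; {P}⁺ = {D, P} — none reach the full schema.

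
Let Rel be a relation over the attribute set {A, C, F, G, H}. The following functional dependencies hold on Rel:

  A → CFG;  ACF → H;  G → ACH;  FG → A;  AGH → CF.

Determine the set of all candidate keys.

A; G

{A}⁺: A→CFG adds C, F, G; ACF→H adds H → {A, C, F, G, H}.
{G}⁺: G→ACH adds A, C, H; AGH→CF adds F → {A, C, F, G, H}.
Any other superkey contains one of these as a subset, so there are no further candidate keys.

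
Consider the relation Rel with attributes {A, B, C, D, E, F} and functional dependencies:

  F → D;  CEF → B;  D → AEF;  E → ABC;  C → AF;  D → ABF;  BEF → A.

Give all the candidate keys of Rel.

C, D, E, F

{C}⁺: C→AF adds A, F; F→D adds D; D→AEF adds E; E→ABC adds B → {A, B, C, D, E, F}.
{D}⁺: D→AEF adds A, E, F; E→ABC adds B, C → {A, B, C, D, E, F}.
{E}⁺: E→ABC adds A, B, C; C→AF adds F; F→D adds D → {A, B, C, D, E, F}.
{F}⁺: F→D adds D; D→AEF adds A, E; E→ABC adds B, C → {A, B, C, D, E, F}.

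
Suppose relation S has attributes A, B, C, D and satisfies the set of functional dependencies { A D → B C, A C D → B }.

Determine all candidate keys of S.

{A, D}

Attributes A, D never appear on any right-hand side, so every candidate key must contain {A, D}.
{A, D}⁺ = {A, B, C, D}, which is all of the schema, so {A, D} is the only candidate key.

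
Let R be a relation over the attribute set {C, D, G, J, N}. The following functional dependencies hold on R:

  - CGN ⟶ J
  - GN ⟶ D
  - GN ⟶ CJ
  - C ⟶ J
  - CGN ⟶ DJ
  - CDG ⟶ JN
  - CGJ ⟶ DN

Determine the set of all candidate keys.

{C, G}; {G, N}

Attribute G never appears on the right-hand side of any dependency, so G must belong to every candidate key.
{G}⁺ = {G}, which is not all of the schema, so we must add further attributes.
{C, G}⁺: C→J adds J; CGJ→DN adds D, N → {C, D, G, J, N}. Minimal: {G}⁺ = {G}; {C}⁺ = {C, J} — none reach the full schema.
{G, N}⁺: GN→D adds D; GN→CJ adds C, J → {C, D, G, J, N}. Minimal: {N}⁺ = {N}; {G}⁺ = {G} — none reach the full schema.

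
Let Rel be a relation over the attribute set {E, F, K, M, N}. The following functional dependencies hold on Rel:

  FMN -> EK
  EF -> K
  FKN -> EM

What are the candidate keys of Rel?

Attributes F, N never appear on any right-hand side, so every candidate key must contain {F, N}.
{F, N}⁺ = {F, N}, which is not all of the schema, so we must add further attributes.
{E, F, N}⁺: EF→K adds K; FKN→EM adds M → {E, F, K, M, N}. Minimal: {F, N}⁺ = {F, N}; {E, N}⁺ = {E, N}; {E, F}⁺ = {E, F, K} — none reach the full schema.
{F, K, N}⁺: FKN→EM adds E, M → {E, F, K, M, N}. Minimal: {K, N}⁺ = {K, N}; {F, N}⁺ = {F, N}; {F, K}⁺ = {F, K} — none reach the full schema.
{F, M, N}⁺: FMN→EK adds E, K → {E, F, K, M, N}. Minimal: {M, N}⁺ = {M, N}; {F, N}⁺ = {F, N}; {F, M}⁺ = {F, M} — none reach the full schema.

{E, F, N}; {F, K, N}; {F, M, N}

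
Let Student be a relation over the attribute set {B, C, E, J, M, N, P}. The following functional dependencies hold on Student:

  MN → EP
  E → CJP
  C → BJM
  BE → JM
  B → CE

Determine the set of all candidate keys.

(B, N), (C, N), (E, N), (M, N)

Attribute N never appears on the right-hand side of any dependency, so N must belong to every candidate key.
{N}⁺ = {N}, which is not all of the schema, so we must add further attributes.
{B, N}⁺: B→CE adds C, E; E→CJP adds J, P; C→BJM adds M → {B, C, E, J, M, N, P}.
{C, N}⁺: C→BJM adds B, J, M; B→CE adds E; MN→EP adds P → {B, C, E, J, M, N, P}.
{E, N}⁺: E→CJP adds C, J, P; C→BJM adds B, M → {B, C, E, J, M, N, P}.
{M, N}⁺: MN→EP adds E, P; E→CJP adds C, J; C→BJM adds B → {B, C, E, J, M, N, P}.
Any other superkey contains one of these as a subset, so there are no further candidate keys.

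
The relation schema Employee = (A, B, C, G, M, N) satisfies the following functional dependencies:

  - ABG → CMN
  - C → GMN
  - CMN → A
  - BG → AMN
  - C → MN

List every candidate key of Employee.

Attribute B never appears on the right-hand side of any dependency, so B must belong to every candidate key.
{B}⁺ = {B}, which is not all of the schema, so we must add further attributes.
{B, C}⁺: C→GMN adds G, M, N; CMN→A adds A → {A, B, C, G, M, N}. Minimal: {C}⁺ = {A, C, G, M, N}; {B}⁺ = {B} — none reach the full schema.
{B, G}⁺: BG→AMN adds A, M, N; ABG→CMN adds C → {A, B, C, G, M, N}. Minimal: {G}⁺ = {G}; {B}⁺ = {B} — none reach the full schema.
Any other superkey contains one of these as a subset, so there are no further candidate keys.

BC; BG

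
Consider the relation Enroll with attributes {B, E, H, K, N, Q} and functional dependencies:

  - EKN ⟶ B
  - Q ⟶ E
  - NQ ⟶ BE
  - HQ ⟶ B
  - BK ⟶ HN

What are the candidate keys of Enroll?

{B, K, Q}, {H, K, Q}, {K, N, Q}

Attributes K, Q never appear on any right-hand side, so every candidate key must contain {K, Q}.
{K, Q}⁺ = {E, K, Q}, which is not all of the schema, so we must add further attributes.
{B, K, Q}⁺: Q→E adds E; BK→HN adds H, N → {B, E, H, K, N, Q}. Minimal: {K, Q}⁺ = {E, K, Q}; {B, Q}⁺ = {B, E, Q}; {B, K}⁺ = {B, H, K, N} — none reach the full schema.
{H, K, Q}⁺: Q→E adds E; HQ→B adds B; BK→HN adds N → {B, E, H, K, N, Q}. Minimal: {K, Q}⁺ = {E, K, Q}; {H, Q}⁺ = {B, E, H, Q}; {H, K}⁺ = {H, K} — none reach the full schema.
{K, N, Q}⁺: Q→E adds E; NQ→BE adds B; BK→HN adds H → {B, E, H, K, N, Q}. Minimal: {N, Q}⁺ = {B, E, N, Q}; {K, Q}⁺ = {E, K, Q}; {K, N}⁺ = {K, N} — none reach the full schema.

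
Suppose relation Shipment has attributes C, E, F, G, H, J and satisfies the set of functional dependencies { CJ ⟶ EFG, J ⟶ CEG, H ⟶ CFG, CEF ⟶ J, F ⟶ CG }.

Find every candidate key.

Attribute H never appears on the right-hand side of any dependency, so H must belong to every candidate key.
{H}⁺ = {C, F, G, H}, which is not all of the schema, so we must add further attributes.
{E, H}⁺: H→CFG adds C, F, G; CEF→J adds J → {C, E, F, G, H, J}.
{H, J}⁺: J→CEG adds C, E, G; H→CFG adds F → {C, E, F, G, H, J}.

(E, H), (H, J)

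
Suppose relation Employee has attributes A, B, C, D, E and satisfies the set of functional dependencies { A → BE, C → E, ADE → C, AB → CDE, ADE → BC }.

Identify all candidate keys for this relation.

{A}

Attribute A never appears on the right-hand side of any dependency, so A must belong to every candidate key.
{A}⁺ = {A, B, C, D, E}, which is all of the schema, so {A} is the only candidate key.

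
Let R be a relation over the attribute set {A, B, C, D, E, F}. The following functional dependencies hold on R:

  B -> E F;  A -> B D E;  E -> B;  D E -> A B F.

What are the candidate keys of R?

{A, C}; {B, C, D}; {C, D, E}

Attribute C never appears on the right-hand side of any dependency, so C must belong to every candidate key.
{C}⁺ = {C}, which is not all of the schema, so we must add further attributes.
{A, C}⁺: A→BDE adds B, D, E; DE→ABF adds F → {A, B, C, D, E, F}. Minimal: {C}⁺ = {C}; {A}⁺ = {A, B, D, E, F} — none reach the full schema.
{B, C, D}⁺: B→EF adds E, F; DE→ABF adds A → {A, B, C, D, E, F}. Minimal: {C, D}⁺ = {C, D}; {B, D}⁺ = {A, B, D, E, F}; {B, C}⁺ = {B, C, E, F} — none reach the full schema.
{C, D, E}⁺: E→B adds B; DE→ABF adds A, F → {A, B, C, D, E, F}. Minimal: {D, E}⁺ = {A, B, D, E, F}; {C, E}⁺ = {B, C, E, F}; {C, D}⁺ = {C, D} — none reach the full schema.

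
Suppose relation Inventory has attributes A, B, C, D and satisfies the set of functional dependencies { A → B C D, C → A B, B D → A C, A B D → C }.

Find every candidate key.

A, C, BD

{A}⁺: A→BCD adds B, C, D → {A, B, C, D}.
{C}⁺: C→AB adds A, B; A→BCD adds D → {A, B, C, D}.
{B, D}⁺: BD→AC adds A, C → {A, B, C, D}. Minimal: {D}⁺ = {D}; {B}⁺ = {B} — none reach the full schema.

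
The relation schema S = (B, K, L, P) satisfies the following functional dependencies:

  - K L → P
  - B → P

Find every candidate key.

{B, K, L}

Attributes B, K, L never appear on any right-hand side, so every candidate key must contain {B, K, L}.
{B, K, L}⁺ = {B, K, L, P}, which is all of the schema, so {B, K, L} is the only candidate key.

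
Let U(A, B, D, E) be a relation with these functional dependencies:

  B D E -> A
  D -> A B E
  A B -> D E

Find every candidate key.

{D}⁺: D→ABE adds A, B, E → {A, B, D, E}.
{A, B}⁺: AB→DE adds D, E → {A, B, D, E}. Minimal: {B}⁺ = {B}; {A}⁺ = {A} — none reach the full schema.
Any other superkey contains one of these as a subset, so there are no further candidate keys.

{D}; {A, B}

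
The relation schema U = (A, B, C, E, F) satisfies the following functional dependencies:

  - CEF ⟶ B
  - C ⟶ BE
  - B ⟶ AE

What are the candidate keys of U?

Attributes C, F never appear on any right-hand side, so every candidate key must contain {C, F}.
{C, F}⁺ = {A, B, C, E, F}, which is all of the schema, so {C, F} is the only candidate key.

CF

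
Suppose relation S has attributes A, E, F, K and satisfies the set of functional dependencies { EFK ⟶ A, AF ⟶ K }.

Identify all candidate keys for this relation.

Attributes E, F never appear on any right-hand side, so every candidate key must contain {E, F}.
{E, F}⁺ = {E, F}, which is not all of the schema, so we must add further attributes.
{A, E, F}⁺: AF→K adds K → {A, E, F, K}. Minimal: {E, F}⁺ = {E, F}; {A, F}⁺ = {A, F, K}; {A, E}⁺ = {A, E} — none reach the full schema.
{E, F, K}⁺: EFK→A adds A → {A, E, F, K}. Minimal: {F, K}⁺ = {F, K}; {E, K}⁺ = {E, K}; {E, F}⁺ = {E, F} — none reach the full schema.
Any other superkey contains one of these as a subset, so there are no further candidate keys.

{A, E, F}, {E, F, K}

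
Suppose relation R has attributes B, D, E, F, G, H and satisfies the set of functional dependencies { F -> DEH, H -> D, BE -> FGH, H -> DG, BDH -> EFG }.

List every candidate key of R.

BE, BF, BH

Attribute B never appears on the right-hand side of any dependency, so B must belong to every candidate key.
{B}⁺ = {B}, which is not all of the schema, so we must add further attributes.
{B, E}⁺: BE→FGH adds F, G, H; H→DG adds D → {B, D, E, F, G, H}. Minimal: {E}⁺ = {E}; {B}⁺ = {B} — none reach the full schema.
{B, F}⁺: F→DEH adds D, E, H; BE→FGH adds G → {B, D, E, F, G, H}. Minimal: {F}⁺ = {D, E, F, G, H}; {B}⁺ = {B} — none reach the full schema.
{B, H}⁺: H→D adds D; H→DG adds G; BDH→EFG adds E, F → {B, D, E, F, G, H}. Minimal: {H}⁺ = {D, G, H}; {B}⁺ = {B} — none reach the full schema.
Any other superkey contains one of these as a subset, so there are no further candidate keys.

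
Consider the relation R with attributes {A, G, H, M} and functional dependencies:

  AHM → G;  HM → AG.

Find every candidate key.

{H, M}

Attributes H, M never appear on any right-hand side, so every candidate key must contain {H, M}.
{H, M}⁺ = {A, G, H, M}, which is all of the schema, so {H, M} is the only candidate key.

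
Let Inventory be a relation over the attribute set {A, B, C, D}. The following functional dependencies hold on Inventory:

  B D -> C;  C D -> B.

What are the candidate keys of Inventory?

Attributes A, D never appear on any right-hand side, so every candidate key must contain {A, D}.
{A, D}⁺ = {A, D}, which is not all of the schema, so we must add further attributes.
{A, B, D}⁺: BD→C adds C → {A, B, C, D}.
{A, C, D}⁺: CD→B adds B → {A, B, C, D}.
Any other superkey contains one of these as a subset, so there are no further candidate keys.

{A, B, D}, {A, C, D}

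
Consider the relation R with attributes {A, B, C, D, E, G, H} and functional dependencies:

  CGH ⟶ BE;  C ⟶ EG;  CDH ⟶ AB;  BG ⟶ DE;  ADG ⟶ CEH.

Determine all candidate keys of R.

(C, H); (A, B, C); (A, B, G); (A, C, D); (A, D, G)

{C, H}⁺: C→EG adds E, G; CGH→BE adds B; BG→DE adds D; CDH→AB adds A → {A, B, C, D, E, G, H}. Minimal: {H}⁺ = {H}; {C}⁺ = {C, E, G} — none reach the full schema.
{A, B, C}⁺: C→EG adds E, G; BG→DE adds D; ADG→CEH adds H → {A, B, C, D, E, G, H}. Minimal: {B, C}⁺ = {B, C, D, E, G}; {A, C}⁺ = {A, C, E, G}; {A, B}⁺ = {A, B} — none reach the full schema.
{A, B, G}⁺: BG→DE adds D, E; ADG→CEH adds C, H → {A, B, C, D, E, G, H}. Minimal: {B, G}⁺ = {B, D, E, G}; {A, G}⁺ = {A, G}; {A, B}⁺ = {A, B} — none reach the full schema.
{A, C, D}⁺: C→EG adds E, G; ADG→CEH adds H; CGH→BE adds B → {A, B, C, D, E, G, H}. Minimal: {C, D}⁺ = {C, D, E, G}; {A, D}⁺ = {A, D}; {A, C}⁺ = {A, C, E, G} — none reach the full schema.
{A, D, G}⁺: ADG→CEH adds C, E, H; CGH→BE adds B → {A, B, C, D, E, G, H}. Minimal: {D, G}⁺ = {D, G}; {A, G}⁺ = {A, G}; {A, D}⁺ = {A, D} — none reach the full schema.
Any other superkey contains one of these as a subset, so there are no further candidate keys.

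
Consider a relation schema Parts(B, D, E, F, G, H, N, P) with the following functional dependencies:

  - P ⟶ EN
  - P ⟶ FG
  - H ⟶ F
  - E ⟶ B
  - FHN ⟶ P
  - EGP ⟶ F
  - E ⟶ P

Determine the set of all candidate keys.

Attributes D, H never appear on any right-hand side, so every candidate key must contain {D, H}.
{D, H}⁺ = {D, F, H}, which is not all of the schema, so we must add further attributes.
{D, E, H}⁺: H→F adds F; E→B adds B; E→P adds P; P→EN adds N; P→FG adds G → {B, D, E, F, G, H, N, P}. Minimal: {E, H}⁺ = {B, E, F, G, H, N, P}; {D, H}⁺ = {D, F, H}; {D, E}⁺ = {B, D, E, F, G, N, P} — none reach the full schema.
{D, H, N}⁺: H→F adds F; FHN→P adds P; P→EN adds E; P→FG adds G; E→B adds B → {B, D, E, F, G, H, N, P}. Minimal: {H, N}⁺ = {B, E, F, G, H, N, P}; {D, N}⁺ = {D, N}; {D, H}⁺ = {D, F, H} — none reach the full schema.
{D, H, P}⁺: P→EN adds E, N; P→FG adds F, G; E→B adds B → {B, D, E, F, G, H, N, P}. Minimal: {H, P}⁺ = {B, E, F, G, H, N, P}; {D, P}⁺ = {B, D, E, F, G, N, P}; {D, H}⁺ = {D, F, H} — none reach the full schema.

(D, E, H), (D, H, N), (D, H, P)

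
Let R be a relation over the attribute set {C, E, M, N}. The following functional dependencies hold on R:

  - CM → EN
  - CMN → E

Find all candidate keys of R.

Attributes C, M never appear on any right-hand side, so every candidate key must contain {C, M}.
{C, M}⁺ = {C, E, M, N}, which is all of the schema, so {C, M} is the only candidate key.

CM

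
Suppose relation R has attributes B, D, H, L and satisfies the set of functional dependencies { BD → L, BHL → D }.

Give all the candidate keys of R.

{B, D, H}⁺: BD→L adds L → {B, D, H, L}. Minimal: {D, H}⁺ = {D, H}; {B, H}⁺ = {B, H}; {B, D}⁺ = {B, D, L} — none reach the full schema.
{B, H, L}⁺: BHL→D adds D → {B, D, H, L}. Minimal: {H, L}⁺ = {H, L}; {B, L}⁺ = {B, L}; {B, H}⁺ = {B, H} — none reach the full schema.
Any other superkey contains one of these as a subset, so there are no further candidate keys.

(B, D, H), (B, H, L)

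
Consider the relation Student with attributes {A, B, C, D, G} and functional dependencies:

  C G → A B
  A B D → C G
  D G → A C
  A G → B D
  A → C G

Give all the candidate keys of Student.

(A); (C, G); (D, G)

{A}⁺: A→CG adds C, G; CG→AB adds B; AG→BD adds D → {A, B, C, D, G}.
{C, G}⁺: CG→AB adds A, B; AG→BD adds D → {A, B, C, D, G}. Minimal: {G}⁺ = {G}; {C}⁺ = {C} — none reach the full schema.
{D, G}⁺: DG→AC adds A, C; AG→BD adds B → {A, B, C, D, G}. Minimal: {G}⁺ = {G}; {D}⁺ = {D} — none reach the full schema.
Any other superkey contains one of these as a subset, so there are no further candidate keys.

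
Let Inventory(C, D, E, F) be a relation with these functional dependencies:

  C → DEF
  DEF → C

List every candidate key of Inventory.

{C}⁺: C→DEF adds D, E, F → {C, D, E, F}.
{D, E, F}⁺: DEF→C adds C → {C, D, E, F}.

{C}, {D, E, F}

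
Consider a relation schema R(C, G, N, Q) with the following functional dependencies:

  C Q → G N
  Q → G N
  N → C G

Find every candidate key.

{Q}

{Q}⁺: Q→GN adds G, N; N→CG adds C → {C, G, N, Q}.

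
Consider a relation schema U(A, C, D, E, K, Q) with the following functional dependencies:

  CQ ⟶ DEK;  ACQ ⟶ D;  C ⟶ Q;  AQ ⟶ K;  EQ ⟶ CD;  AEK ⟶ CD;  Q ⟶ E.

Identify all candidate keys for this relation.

AC; AQ; AEK

Attribute A never appears on the right-hand side of any dependency, so A must belong to every candidate key.
{A}⁺ = {A}, which is not all of the schema, so we must add further attributes.
{A, C}⁺: C→Q adds Q; AQ→K adds K; Q→E adds E; CQ→DEK adds D → {A, C, D, E, K, Q}. Minimal: {C}⁺ = {C, D, E, K, Q}; {A}⁺ = {A} — none reach the full schema.
{A, Q}⁺: AQ→K adds K; Q→E adds E; EQ→CD adds C, D → {A, C, D, E, K, Q}. Minimal: {Q}⁺ = {C, D, E, K, Q}; {A}⁺ = {A} — none reach the full schema.
{A, E, K}⁺: AEK→CD adds C, D; C→Q adds Q → {A, C, D, E, K, Q}. Minimal: {E, K}⁺ = {E, K}; {A, K}⁺ = {A, K}; {A, E}⁺ = {A, E} — none reach the full schema.
Any other superkey contains one of these as a subset, so there are no further candidate keys.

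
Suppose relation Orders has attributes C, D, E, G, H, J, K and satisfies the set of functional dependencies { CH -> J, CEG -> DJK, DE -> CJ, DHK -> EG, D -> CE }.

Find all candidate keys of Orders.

Attribute H never appears on the right-hand side of any dependency, so H must belong to every candidate key.
{H}⁺ = {H}, which is not all of the schema, so we must add further attributes.
{D, G, H}⁺: D→CE adds C, E; CH→J adds J; CEG→DJK adds K → {C, D, E, G, H, J, K}. Minimal: {G, H}⁺ = {G, H}; {D, H}⁺ = {C, D, E, H, J}; {D, G}⁺ = {C, D, E, G, J, K} — none reach the full schema.
{D, H, K}⁺: DHK→EG adds E, G; D→CE adds C; CH→J adds J → {C, D, E, G, H, J, K}. Minimal: {H, K}⁺ = {H, K}; {D, K}⁺ = {C, D, E, J, K}; {D, H}⁺ = {C, D, E, H, J} — none reach the full schema.
{C, E, G, H}⁺: CH→J adds J; CEG→DJK adds D, K → {C, D, E, G, H, J, K}. Minimal: {E, G, H}⁺ = {E, G, H}; {C, G, H}⁺ = {C, G, H, J}; {C, E, H}⁺ = {C, E, H, J}; … — none reach the full schema.

{D, G, H}, {D, H, K}, {C, E, G, H}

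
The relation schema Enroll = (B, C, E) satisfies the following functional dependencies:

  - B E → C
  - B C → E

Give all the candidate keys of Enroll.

(B, C); (B, E)

Attribute B never appears on the right-hand side of any dependency, so B must belong to every candidate key.
{B}⁺ = {B}, which is not all of the schema, so we must add further attributes.
{B, C}⁺: BC→E adds E → {B, C, E}.
{B, E}⁺: BE→C adds C → {B, C, E}.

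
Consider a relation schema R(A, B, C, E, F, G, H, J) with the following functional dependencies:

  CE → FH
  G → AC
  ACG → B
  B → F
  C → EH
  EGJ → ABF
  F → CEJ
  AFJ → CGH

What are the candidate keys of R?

(G); (A, B); (A, C); (A, F)

{G}⁺: G→AC adds A, C; ACG→B adds B; B→F adds F; C→EH adds E, H; F→CEJ adds J → {A, B, C, E, F, G, H, J}.
{A, B}⁺: B→F adds F; F→CEJ adds C, E, J; AFJ→CGH adds G, H → {A, B, C, E, F, G, H, J}.
{A, C}⁺: C→EH adds E, H; CE→FH adds F; F→CEJ adds J; AFJ→CGH adds G; ACG→B adds B → {A, B, C, E, F, G, H, J}.
{A, F}⁺: F→CEJ adds C, E, J; AFJ→CGH adds G, H; ACG→B adds B → {A, B, C, E, F, G, H, J}.
Any other superkey contains one of these as a subset, so there are no further candidate keys.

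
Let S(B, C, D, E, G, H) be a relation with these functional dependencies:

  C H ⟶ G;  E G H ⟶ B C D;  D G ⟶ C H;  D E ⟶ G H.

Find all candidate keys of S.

DE, CEH, EGH

Attribute E never appears on the right-hand side of any dependency, so E must belong to every candidate key.
{E}⁺ = {E}, which is not all of the schema, so we must add further attributes.
{D, E}⁺: DE→GH adds G, H; EGH→BCD adds B, C → {B, C, D, E, G, H}.
{C, E, H}⁺: CH→G adds G; EGH→BCD adds B, D → {B, C, D, E, G, H}.
{E, G, H}⁺: EGH→BCD adds B, C, D → {B, C, D, E, G, H}.
Any other superkey contains one of these as a subset, so there are no further candidate keys.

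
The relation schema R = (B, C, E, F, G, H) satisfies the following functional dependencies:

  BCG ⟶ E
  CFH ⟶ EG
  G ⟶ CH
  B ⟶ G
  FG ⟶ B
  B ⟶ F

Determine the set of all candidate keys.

{B}⁺: B→G adds G; B→F adds F; G→CH adds C, H; BCG→E adds E → {B, C, E, F, G, H}.
{F, G}⁺: G→CH adds C, H; FG→B adds B; BCG→E adds E → {B, C, E, F, G, H}. Minimal: {G}⁺ = {C, G, H}; {F}⁺ = {F} — none reach the full schema.
{C, F, H}⁺: CFH→EG adds E, G; FG→B adds B → {B, C, E, F, G, H}. Minimal: {F, H}⁺ = {F, H}; {C, H}⁺ = {C, H}; {C, F}⁺ = {C, F} — none reach the full schema.

{B}, {F, G}, {C, F, H}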